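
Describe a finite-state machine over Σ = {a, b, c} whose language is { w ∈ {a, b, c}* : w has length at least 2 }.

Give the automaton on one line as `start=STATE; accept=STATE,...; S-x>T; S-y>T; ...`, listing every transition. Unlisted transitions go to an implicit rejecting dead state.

Count input length up to 3: every symbol moves from q0 toward q3, which means 'more than 2' and absorbs. Accept from {q2, q3}.
With 4 states:
        a   b   c  
>  q0   q1  q1  q1 
   q1   q2  q2  q2 
 * q2   q3  q3  q3 
 * q3   q3  q3  q3 
(> = start, * = accepting)

start=q0; accept=q2,q3; q0-a>q1; q0-b>q1; q0-c>q1; q1-a>q2; q1-b>q2; q1-c>q2; q2-a>q3; q2-b>q3; q2-c>q3; q3-a>q3; q3-b>q3; q3-c>q3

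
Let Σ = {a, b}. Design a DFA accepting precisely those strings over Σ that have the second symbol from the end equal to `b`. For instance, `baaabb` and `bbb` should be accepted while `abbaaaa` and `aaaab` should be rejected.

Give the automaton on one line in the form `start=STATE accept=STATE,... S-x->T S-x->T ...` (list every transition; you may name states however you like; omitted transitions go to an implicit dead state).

start=S0 accept=S5,S6 S0-a->S1 S0-b->S2 S1-a->S3 S1-b->S4 S2-a->S5 S2-b->S6 S3-a->S3 S3-b->S4 S4-a->S5 S4-b->S6 S5-a->S3 S5-b->S4 S6-a->S5 S6-b->S6

A DFA must remember the last 2 symbols (since which symbol is second-to-last isn't known until the input ends). Use one state per possible window of the last ≤2 symbols; accept from those whose window starts with `b`.
7 states suffice.
        a   b  
>  S0   S1  S2 
   S1   S3  S4 
   S2   S5  S6 
   S3   S3  S4 
   S4   S5  S6 
 * S5   S3  S4 
 * S6   S5  S6 
(> = start, * = accepting)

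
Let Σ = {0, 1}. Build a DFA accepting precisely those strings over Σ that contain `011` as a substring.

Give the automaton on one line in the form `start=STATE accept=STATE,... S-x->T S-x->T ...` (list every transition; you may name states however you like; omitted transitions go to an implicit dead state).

Track how much of `011` has been matched so far: state S0 is no progress, S3 is the absorbing accept state reached once `011` has occurred. Intermediate states record partial matches; on a mismatch, fall back to the longest reusable overlap.
4 states suffice.
        0   1  
>  S0   S1  S0 
   S1   S1  S2 
   S2   S1  S3 
 * S3   S3  S3 
(> = start, * = accepting)

start=S0 accept=S3 S0-0->S1 S0-1->S0 S1-0->S1 S1-1->S2 S2-0->S1 S2-1->S3 S3-0->S3 S3-1->S3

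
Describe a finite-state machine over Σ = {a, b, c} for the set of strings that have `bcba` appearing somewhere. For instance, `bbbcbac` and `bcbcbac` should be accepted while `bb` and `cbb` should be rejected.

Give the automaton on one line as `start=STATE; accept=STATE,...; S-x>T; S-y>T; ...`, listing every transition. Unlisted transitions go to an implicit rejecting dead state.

Track how much of `bcba` has been matched so far: state q0 is no progress, q4 is the absorbing accept state reached once `bcba` has occurred. Intermediate states record partial matches; on a mismatch, fall back to the longest reusable overlap.
5 states suffice.
        a   b   c  
>  q0   q0  q1  q0 
   q1   q0  q1  q2 
   q2   q0  q3  q0 
   q3   q4  q1  q2 
 * q4   q4  q4  q4 
(> = start, * = accepting)

start=q0; accept=q4; q0-a>q0; q0-b>q1; q0-c>q0; q1-a>q0; q1-b>q1; q1-c>q2; q2-a>q0; q2-b>q3; q2-c>q0; q3-a>q4; q3-b>q1; q3-c>q2; q4-a>q4; q4-b>q4; q4-c>q4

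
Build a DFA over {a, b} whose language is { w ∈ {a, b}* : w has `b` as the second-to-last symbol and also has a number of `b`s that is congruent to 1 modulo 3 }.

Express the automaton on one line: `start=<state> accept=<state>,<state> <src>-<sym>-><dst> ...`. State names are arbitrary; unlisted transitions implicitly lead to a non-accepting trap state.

start=q0 accept=q2,q6 q0-a->q0 q0-b->q1 q1-a->q2 q1-b->q3 q2-a->q4 q2-b->q3 q3-a->q3 q3-b->q5 q4-a->q4 q4-b->q3 q5-a->q0 q5-b->q6 q6-a->q2 q6-b->q3

Build one automaton per condition and run them in lockstep. One (7 states) tracks the last 2 symbols read; the other (3 states) tracks the count of `b`s modulo 3. Each combined state is a pair, one component from each; accept when both components accept. Equivalent product states are then merged.
A 7-state machine:
        a   b  
>  q0   q0  q1 
   q1   q2  q3 
 * q2   q4  q3 
   q3   q3  q5 
   q4   q4  q3 
   q5   q0  q6 
 * q6   q2  q3 
(> = start, * = accepting)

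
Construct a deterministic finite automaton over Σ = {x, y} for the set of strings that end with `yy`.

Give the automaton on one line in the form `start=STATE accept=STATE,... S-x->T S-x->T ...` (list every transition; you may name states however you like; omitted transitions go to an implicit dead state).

start=q0 accept=q2 q0-x->q0 q0-y->q1 q1-x->q0 q1-y->q2 q2-x->q0 q2-y->q2

Let each state record the length of the longest suffix of the input read so far that is also a prefix of `yy`. q1 means the last symbol is `y`; q2 means the last 2 symbols are `yy`. Accept only at q2, where the string currently ends in `yy`.
With 3 states:
        x   y  
>  q0   q0  q1 
   q1   q0  q2 
 * q2   q0  q2 
(> = start, * = accepting)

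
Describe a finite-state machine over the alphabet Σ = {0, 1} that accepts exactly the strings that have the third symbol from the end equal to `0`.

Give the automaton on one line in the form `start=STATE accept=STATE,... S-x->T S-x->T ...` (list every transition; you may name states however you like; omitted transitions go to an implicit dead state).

start=q0 accept=q7,q8,q9,q10 q0-0->q1 q0-1->q2 q1-0->q3 q1-1->q4 q2-0->q5 q2-1->q6 q3-0->q7 q3-1->q8 q4-0->q9 q4-1->q10 q5-0->q11 q5-1->q12 q6-0->q13 q6-1->q14 q7-0->q7 q7-1->q8 q8-0->q9 q8-1->q10 q9-0->q11 q9-1->q12 q10-0->q13 q10-1->q14 q11-0->q7 q11-1->q8 q12-0->q9 q12-1->q10 q13-0->q11 q13-1->q12 q14-0->q13 q14-1->q14

Because acceptance depends on a position counted from the end, the machine has to buffer the most recent 3 symbols. Make each state the string of the last up-to-3 symbols read; on input `x` shift the window left and append `x`. Accept when the buffered window has length 3 and begins with `0`.
With 15 states:
          0    1  
>  q0     q1   q2 
   q1     q3   q4 
   q2     q5   q6 
   q3     q7   q8 
   q4     q9  q10 
   q5    q11  q12 
   q6    q13  q14 
 * q7     q7   q8 
 * q8     q9  q10 
 * q9    q11  q12 
 * q10   q13  q14 
   q11    q7   q8 
   q12    q9  q10 
   q13   q11  q12 
   q14   q13  q14 
(> = start, * = accepting)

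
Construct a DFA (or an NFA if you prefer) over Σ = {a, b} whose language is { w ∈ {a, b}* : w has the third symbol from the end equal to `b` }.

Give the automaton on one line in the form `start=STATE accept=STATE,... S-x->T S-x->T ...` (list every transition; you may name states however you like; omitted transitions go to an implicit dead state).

start=s0 accept=s11,s12,s13,s14 s0-a->s1 s0-b->s2 s1-a->s3 s1-b->s4 s2-a->s5 s2-b->s6 s3-a->s7 s3-b->s8 s4-a->s9 s4-b->s10 s5-a->s11 s5-b->s12 s6-a->s13 s6-b->s14 s7-a->s7 s7-b->s8 s8-a->s9 s8-b->s10 s9-a->s11 s9-b->s12 s10-a->s13 s10-b->s14 s11-a->s7 s11-b->s8 s12-a->s9 s12-b->s10 s13-a->s11 s13-b->s12 s14-a->s13 s14-b->s14

Because acceptance depends on a position counted from the end, the machine has to buffer the most recent 3 symbols. Make each state the string of the last up-to-3 symbols read; on input `x` shift the window left and append `x`. Accept when the buffered window has length 3 and begins with `b`.
15 states suffice.
          a    b  
>  s0     s1   s2 
   s1     s3   s4 
   s2     s5   s6 
   s3     s7   s8 
   s4     s9  s10 
   s5    s11  s12 
   s6    s13  s14 
   s7     s7   s8 
   s8     s9  s10 
   s9    s11  s12 
   s10   s13  s14 
 * s11    s7   s8 
 * s12    s9  s10 
 * s13   s11  s12 
 * s14   s13  s14 
(> = start, * = accepting)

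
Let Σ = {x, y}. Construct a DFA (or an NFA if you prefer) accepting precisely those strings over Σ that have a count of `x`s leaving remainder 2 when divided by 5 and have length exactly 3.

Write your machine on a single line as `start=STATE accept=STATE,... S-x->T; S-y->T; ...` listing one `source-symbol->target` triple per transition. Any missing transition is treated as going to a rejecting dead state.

Handle the two conditions separately and then intersect. One (5 states) tracks the count of `x`s modulo 5; the other (5 states) tracks the input length, saturating at 4. Each combined state is a pair, one component from each; accept when both components accept. After merging equivalent states the machine shrinks.
A 7-state machine:
        x   y  
>  s0   s1  s2 
   s1   s3  s4 
   s2   s4  s5 
   s3   s5  s6 
   s4   s6  s5 
   s5   s5  s5 
 * s6   s5  s5 
(> = start, * = accepting)

start=s0; accept=s6; s0-x->s1; s0-y->s2; s1-x->s3; s1-y->s4; s2-x->s4; s2-y->s5; s3-x->s5; s3-y->s6; s4-x->s6; s4-y->s5; s5-x->s5; s5-y->s5; s6-x->s5; s6-y->s5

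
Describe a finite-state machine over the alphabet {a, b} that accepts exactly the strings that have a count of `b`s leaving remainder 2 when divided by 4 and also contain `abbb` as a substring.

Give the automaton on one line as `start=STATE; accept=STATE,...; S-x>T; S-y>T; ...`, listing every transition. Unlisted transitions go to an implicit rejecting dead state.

start=s0; accept=s19; s0-a>s1; s0-b>s2; s1-a>s1; s1-b>s3; s2-a>s4; s2-b>s5; s3-a>s4; s3-b>s6; s4-a>s4; s4-b>s7; s5-a>s8; s5-b>s9; s6-a>s8; s6-b>s10; s7-a>s8; s7-b>s11; s8-a>s8; s8-b>s12; s9-a>s13; s9-b>s0; s10-a>s10; s10-b>s14; s11-a>s13; s11-b>s14; s12-a>s13; s12-b>s15; s13-a>s13; s13-b>s16; s14-a>s14; s14-b>s17; s15-a>s1; s15-b>s17; s16-a>s1; s16-b>s18; s17-a>s17; s17-b>s19; s18-a>s4; s18-b>s19; s19-a>s19; s19-b>s10

Handle the two conditions separately and then intersect. The first has 4 states tracking the count of `b`s modulo 4; the second has 5 states tracking whether and how much of `abbb` has been seen. A product state is a pair (one from each), accepting exactly when both do.
20 states suffice.
          a    b  
>  s0     s1   s2 
   s1     s1   s3 
   s2     s4   s5 
   s3     s4   s6 
   s4     s4   s7 
   s5     s8   s9 
   s6     s8  s10 
   s7     s8  s11 
   s8     s8  s12 
   s9    s13   s0 
   s10   s10  s14 
   s11   s13  s14 
   s12   s13  s15 
   s13   s13  s16 
   s14   s14  s17 
   s15    s1  s17 
   s16    s1  s18 
   s17   s17  s19 
   s18    s4  s19 
 * s19   s19  s10 
(> = start, * = accepting)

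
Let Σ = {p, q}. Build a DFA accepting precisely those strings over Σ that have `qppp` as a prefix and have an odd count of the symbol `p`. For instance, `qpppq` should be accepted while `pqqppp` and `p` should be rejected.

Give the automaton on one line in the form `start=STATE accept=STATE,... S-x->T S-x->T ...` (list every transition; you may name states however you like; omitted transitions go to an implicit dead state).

Handle the two conditions separately and then intersect. The first has 6 states tracking whether the input so far still matches the prefix `qppp`; the second has 2 states tracking the count of `p`s modulo 2. A product state is a pair (one from each), accepting exactly when both do. Equivalent product states are then merged.
A 7-state machine:
        p   q  
>  S0   S1  S2 
   S1   S1  S1 
   S2   S3  S1 
   S3   S4  S1 
   S4   S5  S1 
 * S5   S6  S5 
   S6   S5  S6 
(> = start, * = accepting)

start=S0 accept=S5 S0-p->S1 S0-q->S2 S1-p->S1 S1-q->S1 S2-p->S3 S2-q->S1 S3-p->S4 S3-q->S1 S4-p->S5 S4-q->S1 S5-p->S6 S5-q->S5 S6-p->S5 S6-q->S6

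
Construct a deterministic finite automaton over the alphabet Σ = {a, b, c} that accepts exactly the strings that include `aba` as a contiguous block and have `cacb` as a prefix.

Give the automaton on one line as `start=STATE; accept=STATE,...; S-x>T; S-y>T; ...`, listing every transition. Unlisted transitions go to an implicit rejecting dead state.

Handle the two conditions separately and then intersect. One (4 states) tracks whether and how much of `aba` has been seen; the other (6 states) tracks whether the input so far still matches the prefix `cacb`. Each combined state is a pair, one component from each; accept when both components accept. After merging equivalent states the machine shrinks.
With 9 states:
        a   b   c  
>  S0   S1  S1  S2 
   S1   S1  S1  S1 
   S2   S3  S1  S1 
   S3   S1  S1  S4 
   S4   S1  S5  S1 
   S5   S6  S5  S5 
   S6   S6  S7  S5 
   S7   S8  S5  S5 
 * S8   S8  S8  S8 
(> = start, * = accepting)

start=S0; accept=S8; S0-a>S1; S0-b>S1; S0-c>S2; S1-a>S1; S1-b>S1; S1-c>S1; S2-a>S3; S2-b>S1; S2-c>S1; S3-a>S1; S3-b>S1; S3-c>S4; S4-a>S1; S4-b>S5; S4-c>S1; S5-a>S6; S5-b>S5; S5-c>S5; S6-a>S6; S6-b>S7; S6-c>S5; S7-a>S8; S7-b>S5; S7-c>S5; S8-a>S8; S8-b>S8; S8-c>S8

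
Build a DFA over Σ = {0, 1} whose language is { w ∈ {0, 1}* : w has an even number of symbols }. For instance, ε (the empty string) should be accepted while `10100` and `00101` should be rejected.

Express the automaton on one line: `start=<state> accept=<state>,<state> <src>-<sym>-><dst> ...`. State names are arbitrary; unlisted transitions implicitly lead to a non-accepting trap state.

start=s0 accept=s0 s0-0->s1 s0-1->s1 s1-0->s0 s1-1->s0

Count input length modulo 2: every symbol advances one step around the cycle s0 → s1 → s0. Accept at s0.
        0   1  
>* s0   s1  s1 
   s1   s0  s0 
(> = start, * = accepting)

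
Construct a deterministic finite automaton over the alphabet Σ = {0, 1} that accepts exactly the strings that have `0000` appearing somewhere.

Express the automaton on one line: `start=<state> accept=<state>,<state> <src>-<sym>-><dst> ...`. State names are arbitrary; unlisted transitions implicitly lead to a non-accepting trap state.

Track how much of `0000` has been matched so far: state q0 is no progress, q4 is the absorbing accept state reached once `0000` has occurred. Intermediate states record partial matches; on a mismatch, fall back to the longest reusable overlap.
With 5 states:
        0   1  
>  q0   q1  q0 
   q1   q2  q0 
   q2   q3  q0 
   q3   q4  q0 
 * q4   q4  q4 
(> = start, * = accepting)

start=q0 accept=q4 q0-0->q1 q0-1->q0 q1-0->q2 q1-1->q0 q2-0->q3 q2-1->q0 q3-0->q4 q3-1->q0 q4-0->q4 q4-1->q4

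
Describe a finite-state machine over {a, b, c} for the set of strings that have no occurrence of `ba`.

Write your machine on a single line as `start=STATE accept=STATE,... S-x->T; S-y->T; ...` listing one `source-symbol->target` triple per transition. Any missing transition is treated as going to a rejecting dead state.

This is the complement of 'contains `ba`'. Use the same substring-matching states — s0 through s2 holding how much of `ba` has just been matched — but flip the accepting set: everything except the trap s2 accepts.
A 3-state machine:
        a   b   c  
>* s0   s0  s1  s0 
 * s1   s2  s1  s0 
   s2   s2  s2  s2 
(> = start, * = accepting)

start=s0; accept=s0,s1; s0-a->s0; s0-b->s1; s0-c->s0; s1-a->s2; s1-b->s1; s1-c->s0; s2-a->s2; s2-b->s2; s2-c->s2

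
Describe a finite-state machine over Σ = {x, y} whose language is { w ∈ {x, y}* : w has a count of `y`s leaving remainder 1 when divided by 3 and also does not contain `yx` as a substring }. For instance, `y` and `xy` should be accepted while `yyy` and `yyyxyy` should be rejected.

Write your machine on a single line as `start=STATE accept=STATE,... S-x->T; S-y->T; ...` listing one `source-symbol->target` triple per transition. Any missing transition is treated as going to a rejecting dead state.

Handle the two conditions separately and then intersect. The first has 3 states tracking the count of `y`s modulo 3; the second has 3 states tracking partial matches of the forbidden pattern `yx`. A product state is a pair (one from each), accepting exactly when both do. Equivalent product states are then merged.
5 states suffice.
        x   y  
>  S0   S0  S1 
 * S1   S2  S3 
   S2   S2  S2 
   S3   S2  S4 
   S4   S2  S1 
(> = start, * = accepting)

start=S0; accept=S1; S0-x->S0; S0-y->S1; S1-x->S2; S1-y->S3; S2-x->S2; S2-y->S2; S3-x->S2; S3-y->S4; S4-x->S2; S4-y->S1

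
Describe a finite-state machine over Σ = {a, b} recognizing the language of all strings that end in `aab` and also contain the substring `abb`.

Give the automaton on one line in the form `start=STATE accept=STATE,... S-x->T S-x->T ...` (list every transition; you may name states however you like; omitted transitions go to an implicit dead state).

Handle the two conditions separately and then intersect. One (4 states) tracks how much of the suffix `aab` has currently been matched; the other (4 states) tracks whether and how much of `abb` has been seen. Each combined state is a pair, one component from each; accept when both components accept.
        a   b  
>  S0   S1  S0 
   S1   S2  S3 
   S2   S2  S4 
   S3   S1  S5 
   S4   S1  S5 
   S5   S6  S5 
   S6   S7  S5 
   S7   S7  S8 
 * S8   S6  S5 
(> = start, * = accepting)

start=S0 accept=S8 S0-a->S1 S0-b->S0 S1-a->S2 S1-b->S3 S2-a->S2 S2-b->S4 S3-a->S1 S3-b->S5 S4-a->S1 S4-b->S5 S5-a->S6 S5-b->S5 S6-a->S7 S6-b->S5 S7-a->S7 S7-b->S8 S8-a->S6 S8-b->S5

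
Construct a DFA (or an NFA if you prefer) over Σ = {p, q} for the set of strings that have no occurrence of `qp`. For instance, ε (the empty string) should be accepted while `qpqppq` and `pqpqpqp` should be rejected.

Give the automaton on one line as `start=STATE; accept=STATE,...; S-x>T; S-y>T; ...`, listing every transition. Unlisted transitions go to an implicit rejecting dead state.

This is the complement of 'contains `qp`'. Use the same substring-matching states — A through C holding how much of `qp` has just been matched — but flip the accepting set: everything except the trap C accepts.
With 3 states:
       p  q 
>* A   A  B 
 * B   C  B 
   C   C  C 
(> = start, * = accepting)

start=A; accept=A,B; A-p>A; A-q>B; B-p>C; B-q>B; C-p>C; C-q>C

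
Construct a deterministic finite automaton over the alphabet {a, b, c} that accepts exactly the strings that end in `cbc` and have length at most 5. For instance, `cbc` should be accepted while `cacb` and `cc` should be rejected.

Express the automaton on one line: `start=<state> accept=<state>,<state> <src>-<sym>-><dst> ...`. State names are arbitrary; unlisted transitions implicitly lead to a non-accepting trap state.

Run two small machines in parallel and take their product. The first has 4 states tracking how much of the suffix `cbc` has currently been matched; the second has 7 states tracking the input length, saturating at 6. A product state is a pair (one from each), accepting exactly when both do. After merging equivalent states the machine shrinks.
11 states suffice.
          a    b    c  
>  s0     s1   s1   s2 
   s1     s3   s3   s4 
   s2     s3   s5   s4 
   s3     s6   s6   s7 
   s4     s6   s8   s7 
   s5     s6   s6   s9 
   s6     s6   s6   s6 
   s7     s6   s8   s6 
   s8     s6   s6  s10 
 * s9     s6   s8   s6 
 * s10    s6   s6   s6 
(> = start, * = accepting)

start=s0 accept=s9,s10 s0-a->s1 s0-b->s1 s0-c->s2 s1-a->s3 s1-b->s3 s1-c->s4 s2-a->s3 s2-b->s5 s2-c->s4 s3-a->s6 s3-b->s6 s3-c->s7 s4-a->s6 s4-b->s8 s4-c->s7 s5-a->s6 s5-b->s6 s5-c->s9 s6-a->s6 s6-b->s6 s6-c->s6 s7-a->s6 s7-b->s8 s7-c->s6 s8-a->s6 s8-b->s6 s8-c->s10 s9-a->s6 s9-b->s8 s9-c->s6 s10-a->s6 s10-b->s6 s10-c->s6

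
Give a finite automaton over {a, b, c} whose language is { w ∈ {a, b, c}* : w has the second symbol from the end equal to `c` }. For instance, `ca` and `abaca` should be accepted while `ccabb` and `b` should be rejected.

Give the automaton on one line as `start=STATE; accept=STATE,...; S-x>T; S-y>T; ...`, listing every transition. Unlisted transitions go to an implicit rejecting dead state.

Because acceptance depends on a position counted from the end, the machine has to buffer the most recent 2 symbols. Make each state the string of the last up-to-2 symbols read; on input `x` shift the window left and append `x`. Accept when the buffered window has length 2 and begins with `c`.
13 states suffice.
          a    b    c  
>  q0     q1   q2   q3 
   q1     q4   q5   q6 
   q2     q7   q8   q9 
   q3    q10  q11  q12 
   q4     q4   q5   q6 
   q5     q7   q8   q9 
   q6    q10  q11  q12 
   q7     q4   q5   q6 
   q8     q7   q8   q9 
   q9    q10  q11  q12 
 * q10    q4   q5   q6 
 * q11    q7   q8   q9 
 * q12   q10  q11  q12 
(> = start, * = accepting)

start=q0; accept=q10,q11,q12; q0-a>q1; q0-b>q2; q0-c>q3; q1-a>q4; q1-b>q5; q1-c>q6; q2-a>q7; q2-b>q8; q2-c>q9; q3-a>q10; q3-b>q11; q3-c>q12; q4-a>q4; q4-b>q5; q4-c>q6; q5-a>q7; q5-b>q8; q5-c>q9; q6-a>q10; q6-b>q11; q6-c>q12; q7-a>q4; q7-b>q5; q7-c>q6; q8-a>q7; q8-b>q8; q8-c>q9; q9-a>q10; q9-b>q11; q9-c>q12; q10-a>q4; q10-b>q5; q10-c>q6; q11-a>q7; q11-b>q8; q11-c>q9; q12-a>q10; q12-b>q11; q12-c>q12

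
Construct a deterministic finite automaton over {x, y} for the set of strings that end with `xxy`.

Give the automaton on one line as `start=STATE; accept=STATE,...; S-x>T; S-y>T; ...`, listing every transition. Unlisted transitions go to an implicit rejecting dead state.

start=A; accept=D; A-x>B; A-y>A; B-x>C; B-y>A; C-x>C; C-y>D; D-x>B; D-y>A

Let each state record the length of the longest suffix of the input read so far that is also a prefix of `xxy`. B means the last symbol is `x`; C means the last 2 symbols are `xx`; D means the last 3 symbols are `xxy`. Accept only at D, where the string currently ends in `xxy`.
With 4 states:
       x  y 
>  A   B  A 
   B   C  A 
   C   C  D 
 * D   B  A 
(> = start, * = accepting)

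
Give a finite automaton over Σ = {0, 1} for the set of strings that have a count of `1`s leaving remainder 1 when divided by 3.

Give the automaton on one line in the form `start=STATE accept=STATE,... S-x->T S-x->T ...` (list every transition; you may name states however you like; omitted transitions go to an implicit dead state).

start=S0 accept=S1 S0-0->S0 S0-1->S1 S1-0->S1 S1-1->S2 S2-0->S2 S2-1->S0

The only thing that matters is how many `1`s have appeared, reduced mod 3. Use one state per residue: S0 for 0, …, S2 for 2. Reading `1` moves to the next residue; anything else stays put. S1 is accepting.
A 3-state machine:
        0   1  
>  S0   S0  S1 
 * S1   S1  S2 
   S2   S2  S0 
(> = start, * = accepting)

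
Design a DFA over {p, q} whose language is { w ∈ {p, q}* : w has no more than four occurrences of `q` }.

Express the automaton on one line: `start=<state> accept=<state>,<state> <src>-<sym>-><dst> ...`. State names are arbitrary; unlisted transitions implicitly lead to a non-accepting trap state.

start=S0 accept=S0,S1,S2,S3,S4 S0-p->S0 S0-q->S1 S1-p->S1 S1-q->S2 S2-p->S2 S2-q->S3 S3-p->S3 S3-q->S4 S4-p->S4 S4-q->S5 S5-p->S5 S5-q->S5

Only the number of `q`s matters, and only up to 5. Make a chain S0 → S1 → S2 → S3 → S4 → S5 advanced by each `q` (with S5 absorbing); every other symbol self-loops. The accepting set is {S0, S1, S2, S3, S4}.
A 6-state machine:
        p   q  
>* S0   S0  S1 
 * S1   S1  S2 
 * S2   S2  S3 
 * S3   S3  S4 
 * S4   S4  S5 
   S5   S5  S5 
(> = start, * = accepting)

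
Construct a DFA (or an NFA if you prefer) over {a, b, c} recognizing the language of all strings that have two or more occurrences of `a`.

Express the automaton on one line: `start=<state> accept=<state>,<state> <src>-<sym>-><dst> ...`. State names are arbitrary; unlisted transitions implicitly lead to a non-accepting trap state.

start=q0 accept=q2,q3 q0-a->q1 q0-b->q0 q0-c->q0 q1-a->q2 q1-b->q1 q1-c->q1 q2-a->q3 q2-b->q2 q2-c->q2 q3-a->q3 q3-b->q3 q3-c->q3

Only the number of `a`s matters, and only up to 3. Make a chain q0 → q1 → q2 → q3 advanced by each `a` (with q3 absorbing); every other symbol self-loops. The accepting set is {q2, q3}.
A 4-state machine:
        a   b   c  
>  q0   q1  q0  q0 
   q1   q2  q1  q1 
 * q2   q3  q2  q2 
 * q3   q3  q3  q3 
(> = start, * = accepting)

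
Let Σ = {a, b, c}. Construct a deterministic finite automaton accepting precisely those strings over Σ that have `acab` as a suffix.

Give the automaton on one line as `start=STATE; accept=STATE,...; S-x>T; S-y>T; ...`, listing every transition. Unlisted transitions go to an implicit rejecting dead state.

Let each state record the length of the longest suffix of the input read so far that is also a prefix of `acab`. s1 means the last symbol is `a`; s2 means the last 2 symbols are `ac`; s3 means the last 3 symbols are `aca`; s4 means the last 4 symbols are `acab`. Accept only at s4, where the string currently ends in `acab`.
        a   b   c  
>  s0   s1  s0  s0 
   s1   s1  s0  s2 
   s2   s3  s0  s0 
   s3   s1  s4  s2 
 * s4   s1  s0  s0 
(> = start, * = accepting)

start=s0; accept=s4; s0-a>s1; s0-b>s0; s0-c>s0; s1-a>s1; s1-b>s0; s1-c>s2; s2-a>s3; s2-b>s0; s2-c>s0; s3-a>s1; s3-b>s4; s3-c>s2; s4-a>s1; s4-b>s0; s4-c>s0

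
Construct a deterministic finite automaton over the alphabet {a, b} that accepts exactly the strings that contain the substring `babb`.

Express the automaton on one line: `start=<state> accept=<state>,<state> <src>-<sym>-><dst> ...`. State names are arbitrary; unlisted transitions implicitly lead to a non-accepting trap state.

start=S0 accept=S4 S0-a->S0 S0-b->S1 S1-a->S2 S1-b->S1 S2-a->S0 S2-b->S3 S3-a->S2 S3-b->S4 S4-a->S4 S4-b->S4

States S0..S3 record the length of the longest prefix of `babb` that matches the current input suffix. Reaching S4 means `babb` has been seen, and we stay there forever. Accept from S4.
        a   b  
>  S0   S0  S1 
   S1   S2  S1 
   S2   S0  S3 
   S3   S2  S4 
 * S4   S4  S4 
(> = start, * = accepting)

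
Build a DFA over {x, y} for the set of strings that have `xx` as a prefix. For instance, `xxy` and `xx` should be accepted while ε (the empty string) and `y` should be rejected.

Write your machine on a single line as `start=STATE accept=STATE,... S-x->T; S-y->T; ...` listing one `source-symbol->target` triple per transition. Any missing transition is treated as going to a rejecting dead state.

Check the first 2 symbols one by one: A through B record how many have matched `xx` so far; any wrong symbol goes to the dead state D. After all 2 match we enter the accepting sink C.
4 states suffice.
       x  y 
>  A   B  D 
   B   C  D 
 * C   C  C 
   D   D  D 
(> = start, * = accepting)

start=A; accept=C; A-x->B; A-y->D; B-x->C; B-y->D; C-x->C; C-y->C; D-x->D; D-y->D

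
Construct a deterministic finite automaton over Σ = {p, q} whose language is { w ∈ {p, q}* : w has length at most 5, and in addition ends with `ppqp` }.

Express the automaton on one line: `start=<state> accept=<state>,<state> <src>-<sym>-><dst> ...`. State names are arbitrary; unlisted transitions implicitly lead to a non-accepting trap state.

start=A accept=I A-p->B A-q->C B-p->D B-q->E C-p->F C-q->E D-p->G D-q->H E-p->E E-q->E F-p->G F-q->E G-p->E G-q->H H-p->I H-q->E I-p->E I-q->E

Build one automaton per condition and run them in lockstep. The first has 7 states tracking the input length, saturating at 6; the second has 5 states tracking how much of the suffix `ppqp` has currently been matched. A product state is a pair (one from each), accepting exactly when both do. Minimizing collapses redundant product states.
       p  q 
>  A   B  C 
   B   D  E 
   C   F  E 
   D   G  H 
   E   E  E 
   F   G  E 
   G   E  H 
   H   I  E 
 * I   E  E 
(> = start, * = accepting)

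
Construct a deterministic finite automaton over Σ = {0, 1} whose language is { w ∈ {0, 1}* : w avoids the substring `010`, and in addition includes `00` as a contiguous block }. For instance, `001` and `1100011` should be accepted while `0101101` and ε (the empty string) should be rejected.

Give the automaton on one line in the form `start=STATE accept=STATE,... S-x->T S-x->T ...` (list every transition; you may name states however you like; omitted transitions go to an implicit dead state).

start=S0 accept=S2,S4,S7 S0-0->S1 S0-1->S0 S1-0->S2 S1-1->S3 S2-0->S2 S2-1->S4 S3-0->S5 S3-1->S0 S4-0->S6 S4-1->S7 S5-0->S6 S5-1->S8 S6-0->S6 S6-1->S6 S7-0->S2 S7-1->S7 S8-0->S5 S8-1->S8

Build one automaton per condition and run them in lockstep. The first has 4 states tracking partial matches of the forbidden pattern `010`; the second has 3 states tracking whether and how much of `00` has been seen. A product state is a pair (one from each), accepting exactly when both do.
        0   1  
>  S0   S1  S0 
   S1   S2  S3 
 * S2   S2  S4 
   S3   S5  S0 
 * S4   S6  S7 
   S5   S6  S8 
   S6   S6  S6 
 * S7   S2  S7 
   S8   S5  S8 
(> = start, * = accepting)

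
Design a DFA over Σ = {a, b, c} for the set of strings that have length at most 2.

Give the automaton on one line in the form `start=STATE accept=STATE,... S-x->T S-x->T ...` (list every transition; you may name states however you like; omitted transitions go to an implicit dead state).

start=S0 accept=S0,S1,S2 S0-a->S1 S0-b->S1 S0-c->S1 S1-a->S2 S1-b->S2 S1-c->S2 S2-a->S3 S2-b->S3 S2-c->S3 S3-a->S3 S3-b->S3 S3-c->S3

Count input length up to 3: every symbol moves from S0 toward S3, which means 'more than 2' and absorbs. Accept from {S0, S1, S2}.
With 4 states:
        a   b   c  
>* S0   S1  S1  S1 
 * S1   S2  S2  S2 
 * S2   S3  S3  S3 
   S3   S3  S3  S3 
(> = start, * = accepting)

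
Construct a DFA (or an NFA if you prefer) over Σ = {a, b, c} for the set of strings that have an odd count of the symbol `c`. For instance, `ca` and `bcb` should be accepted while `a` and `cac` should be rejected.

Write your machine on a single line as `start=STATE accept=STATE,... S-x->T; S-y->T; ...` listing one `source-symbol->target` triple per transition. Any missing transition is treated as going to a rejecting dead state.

start=q0; accept=q1; q0-a->q0; q0-b->q0; q0-c->q1; q1-a->q1; q1-b->q1; q1-c->q0

Keep the running count of `c`s modulo 2: each `c` advances along the cycle q0 → q1 → q0 while other symbols loop. Accept at q1.
        a   b   c  
>  q0   q0  q0  q1 
 * q1   q1  q1  q0 
(> = start, * = accepting)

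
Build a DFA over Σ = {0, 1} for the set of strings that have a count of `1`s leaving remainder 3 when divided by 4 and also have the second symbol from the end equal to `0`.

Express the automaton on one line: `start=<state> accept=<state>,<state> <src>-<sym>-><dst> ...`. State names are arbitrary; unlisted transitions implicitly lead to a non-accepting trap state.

Build one automaton per condition and run them in lockstep. One (4 states) tracks the count of `1`s modulo 4; the other (7 states) tracks the last 2 symbols read. Each combined state is a pair, one component from each; accept when both components accept. Equivalent product states are then merged.
8 states suffice.
        0   1  
>  s0   s0  s1 
   s1   s1  s2 
   s2   s3  s4 
   s3   s3  s5 
   s4   s6  s0 
 * s5   s6  s0 
   s6   s7  s0 
 * s7   s7  s0 
(> = start, * = accepting)

start=s0 accept=s5,s7 s0-0->s0 s0-1->s1 s1-0->s1 s1-1->s2 s2-0->s3 s2-1->s4 s3-0->s3 s3-1->s5 s4-0->s6 s4-1->s0 s5-0->s6 s5-1->s0 s6-0->s7 s6-1->s0 s7-0->s7 s7-1->s0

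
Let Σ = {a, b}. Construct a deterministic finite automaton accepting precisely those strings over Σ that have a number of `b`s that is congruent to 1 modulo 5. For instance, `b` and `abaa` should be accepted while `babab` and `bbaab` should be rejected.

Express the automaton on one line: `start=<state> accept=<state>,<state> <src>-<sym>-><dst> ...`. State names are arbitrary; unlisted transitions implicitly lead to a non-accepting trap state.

start=s0 accept=s1 s0-a->s0 s0-b->s1 s1-a->s1 s1-b->s2 s2-a->s2 s2-b->s3 s3-a->s3 s3-b->s4 s4-a->s4 s4-b->s0

The only thing that matters is how many `b`s have appeared, reduced mod 5. Use one state per residue: s0 for 0, …, s4 for 4. Reading `b` moves to the next residue; anything else stays put. s1 is accepting.
        a   b  
>  s0   s0  s1 
 * s1   s1  s2 
   s2   s2  s3 
   s3   s3  s4 
   s4   s4  s0 
(> = start, * = accepting)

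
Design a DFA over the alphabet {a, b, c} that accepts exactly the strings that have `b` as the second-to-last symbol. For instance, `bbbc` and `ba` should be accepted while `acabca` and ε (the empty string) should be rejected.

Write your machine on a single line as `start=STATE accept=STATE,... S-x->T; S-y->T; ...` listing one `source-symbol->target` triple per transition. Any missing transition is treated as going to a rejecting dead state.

A DFA must remember the last 2 symbols (since which symbol is second-to-last isn't known until the input ends). Use one state per possible window of the last ≤2 symbols; accept from those whose window starts with `b`.
With 13 states:
          a    b    c  
>  S0     S1   S2   S3 
   S1     S4   S5   S6 
   S2     S7   S8   S9 
   S3    S10  S11  S12 
   S4     S4   S5   S6 
   S5     S7   S8   S9 
   S6    S10  S11  S12 
 * S7     S4   S5   S6 
 * S8     S7   S8   S9 
 * S9    S10  S11  S12 
   S10    S4   S5   S6 
   S11    S7   S8   S9 
   S12   S10  S11  S12 
(> = start, * = accepting)

start=S0; accept=S7,S8,S9; S0-a->S1; S0-b->S2; S0-c->S3; S1-a->S4; S1-b->S5; S1-c->S6; S2-a->S7; S2-b->S8; S2-c->S9; S3-a->S10; S3-b->S11; S3-c->S12; S4-a->S4; S4-b->S5; S4-c->S6; S5-a->S7; S5-b->S8; S5-c->S9; S6-a->S10; S6-b->S11; S6-c->S12; S7-a->S4; S7-b->S5; S7-c->S6; S8-a->S7; S8-b->S8; S8-c->S9; S9-a->S10; S9-b->S11; S9-c->S12; S10-a->S4; S10-b->S5; S10-c->S6; S11-a->S7; S11-b->S8; S11-c->S9; S12-a->S10; S12-b->S11; S12-c->S12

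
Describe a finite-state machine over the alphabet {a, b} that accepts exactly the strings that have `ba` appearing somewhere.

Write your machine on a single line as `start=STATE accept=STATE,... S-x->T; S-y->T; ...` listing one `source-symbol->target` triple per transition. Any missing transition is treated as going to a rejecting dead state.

States q0..q1 record the length of the longest prefix of `ba` that matches the current input suffix. Reaching q2 means `ba` has been seen, and we stay there forever. Accept from q2.
        a   b  
>  q0   q0  q1 
   q1   q2  q1 
 * q2   q2  q2 
(> = start, * = accepting)

start=q0; accept=q2; q0-a->q0; q0-b->q1; q1-a->q2; q1-b->q1; q2-a->q2; q2-b->q2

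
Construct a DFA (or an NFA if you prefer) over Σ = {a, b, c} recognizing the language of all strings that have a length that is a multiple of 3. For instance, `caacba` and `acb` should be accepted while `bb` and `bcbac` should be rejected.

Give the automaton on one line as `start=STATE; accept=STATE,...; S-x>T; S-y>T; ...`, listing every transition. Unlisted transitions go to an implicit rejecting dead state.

Only the length mod 3 matters, so use a 3-cycle: from any state, every input symbol moves to the next state, wrapping q2 back to q0. Mark q0 accepting.
        a   b   c  
>* q0   q1  q1  q1 
   q1   q2  q2  q2 
   q2   q0  q0  q0 
(> = start, * = accepting)

start=q0; accept=q0; q0-a>q1; q0-b>q1; q0-c>q1; q1-a>q2; q1-b>q2; q1-c>q2; q2-a>q0; q2-b>q0; q2-c>q0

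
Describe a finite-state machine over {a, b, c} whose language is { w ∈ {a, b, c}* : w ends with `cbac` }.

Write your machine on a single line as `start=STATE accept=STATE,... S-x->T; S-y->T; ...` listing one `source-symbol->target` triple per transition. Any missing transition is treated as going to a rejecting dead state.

Remember how much of `cbac` the current input suffix matches. State q0 means no match yet; q1 means the last symbol is `c`; q2 means the last 2 symbols are `cb`; q3 means the last 3 symbols are `cba`; q4 means the last 4 symbols are `cbac`. Only q4 accepts. On a mismatch, fall back to the longest proper suffix that is still a prefix of `cbac`.
With 5 states:
        a   b   c  
>  q0   q0  q0  q1 
   q1   q0  q2  q1 
   q2   q3  q0  q1 
   q3   q0  q0  q4 
 * q4   q0  q2  q1 
(> = start, * = accepting)

start=q0; accept=q4; q0-a->q0; q0-b->q0; q0-c->q1; q1-a->q0; q1-b->q2; q1-c->q1; q2-a->q3; q2-b->q0; q2-c->q1; q3-a->q0; q3-b->q0; q3-c->q4; q4-a->q0; q4-b->q2; q4-c->q1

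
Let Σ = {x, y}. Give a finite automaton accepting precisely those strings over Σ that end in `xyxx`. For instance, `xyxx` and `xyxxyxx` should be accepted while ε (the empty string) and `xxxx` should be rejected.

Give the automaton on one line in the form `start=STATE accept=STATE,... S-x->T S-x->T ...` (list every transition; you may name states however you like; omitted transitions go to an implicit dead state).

start=q0 accept=q4 q0-x->q1 q0-y->q0 q1-x->q1 q1-y->q2 q2-x->q3 q2-y->q0 q3-x->q4 q3-y->q2 q4-x->q1 q4-y->q2

Remember how much of `xyxx` the current input suffix matches. State q0 means no match yet; q1 means the last symbol is `x`; q2 means the last 2 symbols are `xy`; q3 means the last 3 symbols are `xyx`; q4 means the last 4 symbols are `xyxx`. Only q4 accepts. On a mismatch, fall back to the longest proper suffix that is still a prefix of `xyxx`.
With 5 states:
        x   y  
>  q0   q1  q0 
   q1   q1  q2 
   q2   q3  q0 
   q3   q4  q2 
 * q4   q1  q2 
(> = start, * = accepting)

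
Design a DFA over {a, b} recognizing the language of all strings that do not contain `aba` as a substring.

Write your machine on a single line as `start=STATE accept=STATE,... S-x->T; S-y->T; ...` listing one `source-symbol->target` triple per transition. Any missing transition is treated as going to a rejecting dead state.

This is the complement of 'contains `aba`'. Use the same substring-matching states — s0 through s3 holding how much of `aba` has just been matched — but flip the accepting set: everything except the trap s3 accepts.
4 states suffice.
        a   b  
>* s0   s1  s0 
 * s1   s1  s2 
 * s2   s3  s0 
   s3   s3  s3 
(> = start, * = accepting)

start=s0; accept=s0,s1,s2; s0-a->s1; s0-b->s0; s1-a->s1; s1-b->s2; s2-a->s3; s2-b->s0; s3-a->s3; s3-b->s3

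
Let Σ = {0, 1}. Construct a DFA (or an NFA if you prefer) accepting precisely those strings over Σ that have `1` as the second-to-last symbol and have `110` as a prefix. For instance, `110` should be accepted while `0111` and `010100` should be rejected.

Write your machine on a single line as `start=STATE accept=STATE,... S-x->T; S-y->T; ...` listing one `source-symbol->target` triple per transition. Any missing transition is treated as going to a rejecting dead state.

Run two small machines in parallel and take their product. One (7 states) tracks the last 2 symbols read; the other (5 states) tracks whether the input so far still matches the prefix `110`. Each combined state is a pair, one component from each; accept when both components accept. Minimizing collapses redundant product states.
With 8 states:
        0   1  
>  q0   q1  q2 
   q1   q1  q1 
   q2   q1  q3 
   q3   q4  q1 
 * q4   q5  q6 
   q5   q5  q6 
   q6   q4  q7 
 * q7   q4  q7 
(> = start, * = accepting)

start=q0; accept=q4,q7; q0-0->q1; q0-1->q2; q1-0->q1; q1-1->q1; q2-0->q1; q2-1->q3; q3-0->q4; q3-1->q1; q4-0->q5; q4-1->q6; q5-0->q5; q5-1->q6; q6-0->q4; q6-1->q7; q7-0->q4; q7-1->q7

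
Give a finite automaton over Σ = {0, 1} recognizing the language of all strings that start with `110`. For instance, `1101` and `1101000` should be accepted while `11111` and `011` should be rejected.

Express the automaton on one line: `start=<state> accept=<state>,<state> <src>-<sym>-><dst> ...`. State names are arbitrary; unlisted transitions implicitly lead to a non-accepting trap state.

start=A accept=D A-0->E A-1->B B-0->E B-1->C C-0->D C-1->E D-0->D D-1->D E-0->E E-1->E

Check the first 3 symbols one by one: A through C record how many have matched `110` so far; any wrong symbol goes to the dead state E. After all 3 match we enter the accepting sink D.
A 5-state machine:
       0  1 
>  A   E  B 
   B   E  C 
   C   D  E 
 * D   D  D 
   E   E  E 
(> = start, * = accepting)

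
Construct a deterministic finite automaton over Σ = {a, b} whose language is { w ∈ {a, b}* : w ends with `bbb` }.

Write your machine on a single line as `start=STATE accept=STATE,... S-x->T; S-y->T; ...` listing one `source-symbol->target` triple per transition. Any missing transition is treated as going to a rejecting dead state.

Let each state record the length of the longest suffix of the input read so far that is also a prefix of `bbb`. q1 means the last symbol is `b`; q2 means the last 2 symbols are `bb`; q3 means the last 3 symbols are `bbb`. Accept only at q3, where the string currently ends in `bbb`.
4 states suffice.
        a   b  
>  q0   q0  q1 
   q1   q0  q2 
   q2   q0  q3 
 * q3   q0  q3 
(> = start, * = accepting)

start=q0; accept=q3; q0-a->q0; q0-b->q1; q1-a->q0; q1-b->q2; q2-a->q0; q2-b->q3; q3-a->q0; q3-b->q3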